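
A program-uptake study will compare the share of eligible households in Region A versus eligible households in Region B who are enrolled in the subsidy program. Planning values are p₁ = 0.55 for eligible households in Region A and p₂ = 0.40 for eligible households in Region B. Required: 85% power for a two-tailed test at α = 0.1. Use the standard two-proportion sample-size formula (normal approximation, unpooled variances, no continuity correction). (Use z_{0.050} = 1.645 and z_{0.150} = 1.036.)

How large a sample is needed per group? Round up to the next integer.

n = (z_{α/2} + z_β)² · [p₁(1−p₁) + p₂(1−p₂)] / (p₁ − p₂)²
  = (1.645 + 1.036)² · (0.55·0.45 + 0.40·0.60) / (0.15)²
  = (2.681)² · (0.2475 + 0.2400) / 0.0225
  = 7.1878 · 0.4875 / 0.0225
  = 155.73
Round up → n = 156 per group.

n = 156 per group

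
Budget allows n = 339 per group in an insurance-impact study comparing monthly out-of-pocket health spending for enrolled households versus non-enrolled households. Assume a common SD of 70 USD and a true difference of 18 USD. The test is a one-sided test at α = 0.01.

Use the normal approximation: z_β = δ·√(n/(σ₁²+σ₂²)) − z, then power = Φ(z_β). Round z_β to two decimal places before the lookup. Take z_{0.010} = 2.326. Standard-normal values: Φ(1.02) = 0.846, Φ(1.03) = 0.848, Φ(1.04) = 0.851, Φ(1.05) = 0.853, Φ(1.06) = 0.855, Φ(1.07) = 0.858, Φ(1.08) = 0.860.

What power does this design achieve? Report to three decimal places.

z_β = δ·√(n/(σ₁²+σ₂²)) − z_α
    = 18 · √(339/9800) − 2.326
    = 18 · 0.18599 − 2.326
    = 3.3478 − 2.326 = 1.0218 → 1.02
Power = Φ(1.02) = 0.846.

Power ≈ 0.846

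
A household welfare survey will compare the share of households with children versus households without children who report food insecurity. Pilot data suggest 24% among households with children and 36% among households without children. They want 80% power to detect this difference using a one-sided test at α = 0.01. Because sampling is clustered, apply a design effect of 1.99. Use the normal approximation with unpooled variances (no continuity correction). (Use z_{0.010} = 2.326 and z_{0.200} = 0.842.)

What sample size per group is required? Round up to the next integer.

n = 573 per group

n = (z_α + z_β)² · [p₁(1−p₁) + p₂(1−p₂)] / (p₁ − p₂)²
  = (2.326 + 0.842)² · (0.24·0.76 + 0.36·0.64) / (-0.12)²
  = (3.168)² · (0.1824 + 0.2304) / 0.0144
  = 10.0362 · 0.4128 / 0.0144
  = 287.71
Design effect: 1.99 × 287.71 = 572.53.
Round up → n = 573 per group.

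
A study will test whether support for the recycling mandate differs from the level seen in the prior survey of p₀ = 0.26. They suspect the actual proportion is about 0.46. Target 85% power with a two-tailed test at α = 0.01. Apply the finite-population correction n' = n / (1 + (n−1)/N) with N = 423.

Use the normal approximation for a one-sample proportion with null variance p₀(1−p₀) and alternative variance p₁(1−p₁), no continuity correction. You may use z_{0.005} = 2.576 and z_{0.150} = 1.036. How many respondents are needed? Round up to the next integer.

n = 59

n = [z_{α/2}·√(p₀q₀) + z_β·√(p₁q₁)]² / (p₁ − p₀)²
  = [2.576·√(0.26·0.74) + 1.036·√(0.46·0.54)]² / (0.20)²
  = [2.576·0.4386 + 1.036·0.4984]² / 0.0400
  = [1.6463]² / 0.0400
  = 67.75
Finite-population correction (N = 423): 67.75 / (1 + (67.75 − 1)/423) = 58.52.
Round up → n = 59.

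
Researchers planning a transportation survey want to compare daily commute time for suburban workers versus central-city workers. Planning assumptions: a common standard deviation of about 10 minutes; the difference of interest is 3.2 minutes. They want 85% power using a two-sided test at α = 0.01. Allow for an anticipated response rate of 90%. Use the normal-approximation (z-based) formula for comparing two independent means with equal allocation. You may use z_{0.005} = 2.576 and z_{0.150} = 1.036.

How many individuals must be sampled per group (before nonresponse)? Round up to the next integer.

n = 284 per group

n = (z_{α/2} + z_β)² · (σ₁² + σ₂²) / δ²
  = (2.576 + 1.036)² · (2·10² = 200) / 3.2²
  = 13.0465 · 200 / 10.24
  = 254.82
Adjust for 90% response: 254.82 / 0.90 = 283.13.
Round up → n = 284 per group.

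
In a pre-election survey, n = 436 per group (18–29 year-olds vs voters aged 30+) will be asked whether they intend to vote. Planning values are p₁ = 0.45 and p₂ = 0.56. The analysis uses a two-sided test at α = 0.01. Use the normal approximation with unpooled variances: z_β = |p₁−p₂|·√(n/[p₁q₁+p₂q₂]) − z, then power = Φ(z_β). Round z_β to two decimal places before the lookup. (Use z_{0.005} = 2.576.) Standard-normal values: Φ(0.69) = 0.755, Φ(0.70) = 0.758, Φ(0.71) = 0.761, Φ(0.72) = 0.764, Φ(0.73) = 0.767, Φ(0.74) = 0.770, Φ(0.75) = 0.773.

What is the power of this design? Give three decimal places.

Power ≈ 0.755

z_β = |p₁−p₂|·√(n/[p₁q₁+p₂q₂]) − z_{α/2}
    = 0.11 · √(436/0.4939) − 2.576
    = 0.11 · 29.7114 − 2.576
    = 3.2683 − 2.576 = 0.6923 → 0.69
Power = Φ(0.69) = 0.755.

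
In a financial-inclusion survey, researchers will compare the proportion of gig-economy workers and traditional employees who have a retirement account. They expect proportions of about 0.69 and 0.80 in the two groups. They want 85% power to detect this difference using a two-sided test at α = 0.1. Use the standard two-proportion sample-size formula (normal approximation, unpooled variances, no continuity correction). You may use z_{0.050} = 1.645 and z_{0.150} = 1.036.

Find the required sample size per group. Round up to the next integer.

n = (z_{α/2} + z_β)² · [p₁(1−p₁) + p₂(1−p₂)] / (p₁ − p₂)²
  = (1.645 + 1.036)² · (0.69·0.31 + 0.80·0.20) / (-0.11)²
  = (2.681)² · (0.2139 + 0.1600) / 0.0121
  = 7.1878 · 0.3739 / 0.0121
  = 222.11
Round up → n = 223 per group.

n = 223 per group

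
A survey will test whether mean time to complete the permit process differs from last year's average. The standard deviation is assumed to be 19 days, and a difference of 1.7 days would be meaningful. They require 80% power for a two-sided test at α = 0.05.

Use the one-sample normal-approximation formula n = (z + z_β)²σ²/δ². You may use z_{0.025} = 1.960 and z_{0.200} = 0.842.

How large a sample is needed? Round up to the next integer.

n = (z_{α/2} + z_β)² · σ² / δ²
  = (1.960 + 0.842)² · 19² / 1.7²
  = 7.8512 · 361 / 2.89
  = 980.72
Round up → n = 981.

n = 981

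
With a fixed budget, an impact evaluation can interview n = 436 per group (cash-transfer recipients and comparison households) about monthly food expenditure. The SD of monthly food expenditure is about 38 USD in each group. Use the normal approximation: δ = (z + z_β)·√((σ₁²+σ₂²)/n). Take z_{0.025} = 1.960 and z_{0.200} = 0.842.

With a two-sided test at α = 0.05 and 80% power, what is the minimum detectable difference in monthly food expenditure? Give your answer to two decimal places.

δ = (z_{α/2} + z_β) · √((σ₁²+σ₂²)/n)
  = (1.960 + 0.842) · √(2888/436)
  = 2.802 · √6.6239
  = 2.802 · 2.5737
  = 7.2115

Minimum detectable difference ≈ 7.21 USD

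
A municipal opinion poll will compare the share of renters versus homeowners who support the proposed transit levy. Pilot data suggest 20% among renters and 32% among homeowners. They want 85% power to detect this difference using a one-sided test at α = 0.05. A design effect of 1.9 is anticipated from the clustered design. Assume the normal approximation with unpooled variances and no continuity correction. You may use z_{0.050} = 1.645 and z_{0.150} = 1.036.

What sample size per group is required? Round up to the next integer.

n = 359 per group

n = (z_α + z_β)² · [p₁(1−p₁) + p₂(1−p₂)] / (p₁ − p₂)²
  = (1.645 + 1.036)² · (0.20·0.80 + 0.32·0.68) / (-0.12)²
  = (2.681)² · (0.1600 + 0.2176) / 0.0144
  = 7.1878 · 0.3776 / 0.0144
  = 188.48
Design effect: 1.9 × 188.48 = 358.11.
Round up → n = 359 per group.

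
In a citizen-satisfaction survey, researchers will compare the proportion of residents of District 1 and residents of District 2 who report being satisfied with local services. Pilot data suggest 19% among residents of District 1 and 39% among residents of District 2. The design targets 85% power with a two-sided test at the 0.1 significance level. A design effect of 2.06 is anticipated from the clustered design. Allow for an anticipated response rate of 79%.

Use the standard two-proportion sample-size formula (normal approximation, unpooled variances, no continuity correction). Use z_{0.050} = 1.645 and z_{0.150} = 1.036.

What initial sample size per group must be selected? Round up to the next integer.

n = (z_{α/2} + z_β)² · [p₁(1−p₁) + p₂(1−p₂)] / (p₁ − p₂)²
  = (1.645 + 1.036)² · (0.19·0.81 + 0.39·0.61) / (-0.20)²
  = (2.681)² · (0.1539 + 0.2379) / 0.0400
  = 7.1878 · 0.3918 / 0.0400
  = 70.40
Design effect: 2.06 × 70.40 = 145.03.
Adjust for 79% response: 145.03 / 0.79 = 183.59.
Round up → n = 184 per group.

n = 184 per group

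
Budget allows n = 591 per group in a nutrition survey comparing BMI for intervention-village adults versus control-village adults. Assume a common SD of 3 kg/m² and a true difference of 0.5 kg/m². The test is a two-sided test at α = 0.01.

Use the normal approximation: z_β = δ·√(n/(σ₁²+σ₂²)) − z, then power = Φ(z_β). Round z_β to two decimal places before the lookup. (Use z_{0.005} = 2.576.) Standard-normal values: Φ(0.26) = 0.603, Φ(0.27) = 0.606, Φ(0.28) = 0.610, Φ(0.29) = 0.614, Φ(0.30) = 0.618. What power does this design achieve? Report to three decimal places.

Power ≈ 0.614

z_β = δ·√(n/(σ₁²+σ₂²)) − z_{α/2}
    = 0.5 · √(591/18) − 2.576
    = 0.5 · 5.73004 − 2.576
    = 2.8650 − 2.576 = 0.2890 → 0.29
Power = Φ(0.29) = 0.614.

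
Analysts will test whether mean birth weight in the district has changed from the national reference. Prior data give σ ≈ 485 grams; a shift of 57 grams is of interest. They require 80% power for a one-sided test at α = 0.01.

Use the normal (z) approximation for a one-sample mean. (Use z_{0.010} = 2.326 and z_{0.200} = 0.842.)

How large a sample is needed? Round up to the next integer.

n = 727

n = (z_α + z_β)² · σ² / δ²
  = (2.326 + 0.842)² · 485² / 57²
  = 10.0362 · 235225 / 3249
  = 726.61
Round up → n = 727.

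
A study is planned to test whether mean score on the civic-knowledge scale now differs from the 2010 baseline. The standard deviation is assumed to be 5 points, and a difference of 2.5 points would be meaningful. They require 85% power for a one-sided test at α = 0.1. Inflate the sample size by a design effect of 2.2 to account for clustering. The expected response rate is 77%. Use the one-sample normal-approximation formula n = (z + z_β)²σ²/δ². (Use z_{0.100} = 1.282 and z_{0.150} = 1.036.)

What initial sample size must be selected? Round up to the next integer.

n = 62

n = (z_α + z_β)² · σ² / δ²
  = (1.282 + 1.036)² · 5² / 2.5²
  = 5.3731 · 25 / 6.25
  = 21.49
Design effect: 2.2 × 21.49 = 47.28.
Adjust for 77% response: 47.28 / 0.77 = 61.41.
Round up → n = 62.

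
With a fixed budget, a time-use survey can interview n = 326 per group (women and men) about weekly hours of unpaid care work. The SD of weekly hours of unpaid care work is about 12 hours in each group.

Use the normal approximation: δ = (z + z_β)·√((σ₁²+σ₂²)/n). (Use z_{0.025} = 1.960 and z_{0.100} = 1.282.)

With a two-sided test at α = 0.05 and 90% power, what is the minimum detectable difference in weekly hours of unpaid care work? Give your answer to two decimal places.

Minimum detectable difference ≈ 3.05 hours

δ = (z_{α/2} + z_β) · √((σ₁²+σ₂²)/n)
  = (1.960 + 1.282) · √(288/326)
  = 3.242 · √0.88344
  = 3.242 · 0.9399
  = 3.0472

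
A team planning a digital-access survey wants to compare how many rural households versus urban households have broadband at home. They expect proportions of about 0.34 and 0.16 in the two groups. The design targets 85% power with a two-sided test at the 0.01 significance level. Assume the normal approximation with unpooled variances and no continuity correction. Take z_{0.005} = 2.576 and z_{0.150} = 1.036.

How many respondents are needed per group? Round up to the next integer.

n = (z_{α/2} + z_β)² · [p₁(1−p₁) + p₂(1−p₂)] / (p₁ − p₂)²
  = (2.576 + 1.036)² · (0.34·0.66 + 0.16·0.84) / (0.18)²
  = (3.612)² · (0.2244 + 0.1344) / 0.0324
  = 13.0465 · 0.3588 / 0.0324
  = 144.48
Round up → n = 145 per group.

n = 145 per group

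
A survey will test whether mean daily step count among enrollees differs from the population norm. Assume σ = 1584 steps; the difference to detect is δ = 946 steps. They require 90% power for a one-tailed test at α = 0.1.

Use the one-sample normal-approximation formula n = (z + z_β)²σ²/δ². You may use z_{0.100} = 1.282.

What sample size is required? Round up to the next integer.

n = (z_α + z_β)² · σ² / δ²
  = (1.282 + 1.282)² · 1584² / 946²
  = 6.5741 · 2509056 / 894916
  = 18.43
Round up → n = 19.

n = 19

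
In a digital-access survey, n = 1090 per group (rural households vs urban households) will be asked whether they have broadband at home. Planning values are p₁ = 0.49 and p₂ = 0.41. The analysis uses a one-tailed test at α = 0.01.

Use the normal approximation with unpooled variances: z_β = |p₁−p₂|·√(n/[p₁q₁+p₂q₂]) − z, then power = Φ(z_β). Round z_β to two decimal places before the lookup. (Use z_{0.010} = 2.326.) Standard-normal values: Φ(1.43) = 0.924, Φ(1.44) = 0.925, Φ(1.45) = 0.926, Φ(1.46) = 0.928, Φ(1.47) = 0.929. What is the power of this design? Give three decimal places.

Power ≈ 0.925

z_β = |p₁−p₂|·√(n/[p₁q₁+p₂q₂]) − z_α
    = 0.08 · √(1090/0.4918) − 2.326
    = 0.08 · 47.0781 − 2.326
    = 3.7662 − 2.326 = 1.4402 → 1.44
Power = Φ(1.44) = 0.925.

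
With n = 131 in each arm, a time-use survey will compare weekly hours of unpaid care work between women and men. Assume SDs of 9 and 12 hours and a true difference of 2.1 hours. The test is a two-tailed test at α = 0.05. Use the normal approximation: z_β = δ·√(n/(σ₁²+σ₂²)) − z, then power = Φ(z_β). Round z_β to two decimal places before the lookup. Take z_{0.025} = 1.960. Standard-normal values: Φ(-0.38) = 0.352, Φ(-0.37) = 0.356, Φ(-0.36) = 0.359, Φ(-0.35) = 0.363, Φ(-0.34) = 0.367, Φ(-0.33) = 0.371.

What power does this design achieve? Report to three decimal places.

Power ≈ 0.359

z_β = δ·√(n/(σ₁²+σ₂²)) − z_{α/2}
    = 2.1 · √(131/225) − 1.960
    = 2.1 · 0.76303 − 1.960
    = 1.6024 − 1.960 = -0.3576 → -0.36
Power = Φ(-0.36) = 0.359.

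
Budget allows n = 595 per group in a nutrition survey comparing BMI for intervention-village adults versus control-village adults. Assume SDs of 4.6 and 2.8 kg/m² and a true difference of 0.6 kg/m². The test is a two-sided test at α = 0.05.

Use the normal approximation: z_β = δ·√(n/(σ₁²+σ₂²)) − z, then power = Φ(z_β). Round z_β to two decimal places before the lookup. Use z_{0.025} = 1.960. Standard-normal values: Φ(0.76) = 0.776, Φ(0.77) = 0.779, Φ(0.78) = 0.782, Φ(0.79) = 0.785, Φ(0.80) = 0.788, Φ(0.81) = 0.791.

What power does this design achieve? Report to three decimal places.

Power ≈ 0.776

z_β = δ·√(n/(σ₁²+σ₂²)) − z_{α/2}
    = 0.6 · √(595/29) − 1.960
    = 0.6 · 4.52960 − 1.960
    = 2.7178 − 1.960 = 0.7578 → 0.76
Power = Φ(0.76) = 0.776.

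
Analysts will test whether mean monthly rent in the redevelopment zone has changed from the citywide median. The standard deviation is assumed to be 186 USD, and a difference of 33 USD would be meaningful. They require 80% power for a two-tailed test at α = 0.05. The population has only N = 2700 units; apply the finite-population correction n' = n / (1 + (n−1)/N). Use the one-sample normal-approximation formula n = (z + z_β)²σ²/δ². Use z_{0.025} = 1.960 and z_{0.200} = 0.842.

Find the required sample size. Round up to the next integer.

n = (z_{α/2} + z_β)² · σ² / δ²
  = (1.960 + 0.842)² · 186² / 33²
  = 7.8512 · 34596 / 1089
  = 249.42
Finite-population correction (N = 2700): 249.42 / (1 + (249.42 − 1)/2700) = 228.41.
Round up → n = 229.

n = 229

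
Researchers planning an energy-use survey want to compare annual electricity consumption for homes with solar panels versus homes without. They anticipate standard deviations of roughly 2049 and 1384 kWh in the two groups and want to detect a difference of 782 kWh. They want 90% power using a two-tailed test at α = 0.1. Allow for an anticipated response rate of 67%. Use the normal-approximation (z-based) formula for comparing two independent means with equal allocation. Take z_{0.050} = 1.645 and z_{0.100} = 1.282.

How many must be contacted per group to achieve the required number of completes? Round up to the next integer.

n = (z_{α/2} + z_β)² · (σ₁² + σ₂²) / δ²
  = (1.645 + 1.282)² · (2049² + 1384² = 6113857) / 782²
  = 8.5673 · 6113857 / 611524
  = 85.65
Adjust for 67% response: 85.65 / 0.67 = 127.84.
Round up → n = 128 per group.

n = 128 per group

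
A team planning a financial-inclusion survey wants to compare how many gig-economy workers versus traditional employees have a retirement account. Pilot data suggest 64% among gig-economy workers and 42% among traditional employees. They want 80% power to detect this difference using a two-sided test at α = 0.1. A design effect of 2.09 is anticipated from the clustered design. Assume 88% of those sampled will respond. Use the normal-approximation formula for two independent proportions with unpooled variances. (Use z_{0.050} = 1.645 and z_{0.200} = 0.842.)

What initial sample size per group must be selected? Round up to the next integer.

n = 144 per group

n = (z_{α/2} + z_β)² · [p₁(1−p₁) + p₂(1−p₂)] / (p₁ − p₂)²
  = (1.645 + 0.842)² · (0.64·0.36 + 0.42·0.58) / (0.22)²
  = (2.487)² · (0.2304 + 0.2436) / 0.0484
  = 6.1852 · 0.4740 / 0.0484
  = 60.57
Design effect: 2.09 × 60.57 = 126.60.
Adjust for 88% response: 126.60 / 0.88 = 143.86.
Round up → n = 144 per group.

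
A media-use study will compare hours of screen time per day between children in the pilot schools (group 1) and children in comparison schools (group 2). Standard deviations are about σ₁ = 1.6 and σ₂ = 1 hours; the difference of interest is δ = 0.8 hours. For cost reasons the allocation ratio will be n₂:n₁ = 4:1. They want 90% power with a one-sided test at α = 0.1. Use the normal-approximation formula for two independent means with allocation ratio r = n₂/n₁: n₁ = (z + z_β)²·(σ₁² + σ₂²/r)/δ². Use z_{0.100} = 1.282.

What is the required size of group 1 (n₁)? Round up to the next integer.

n₁ = 29

n₁ = (z_α + z_β)² · (σ₁² + σ₂²/r) / δ²
   = (1.282 + 1.282)² · (1.6² + 1²/4) / 0.8²
   = 6.5741 · (2.56 + 0.25) / 0.64
   = 6.5741 · 2.81 / 0.64
   = 28.86
Round up → n₁ = 29; n₂ = r·n₁ = 4 × 29 = 116.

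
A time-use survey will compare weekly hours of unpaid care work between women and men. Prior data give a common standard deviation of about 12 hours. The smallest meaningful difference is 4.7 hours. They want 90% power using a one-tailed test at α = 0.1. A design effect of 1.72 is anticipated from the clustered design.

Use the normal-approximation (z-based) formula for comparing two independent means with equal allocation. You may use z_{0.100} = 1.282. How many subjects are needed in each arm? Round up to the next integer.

n = 148 per group

n = (z_α + z_β)² · (σ₁² + σ₂²) / δ²
  = (1.282 + 1.282)² · (2·12² = 288) / 4.7²
  = 6.5741 · 288 / 22.09
  = 85.71
Design effect: 1.72 × 85.71 = 147.42.
Round up → n = 148 per group.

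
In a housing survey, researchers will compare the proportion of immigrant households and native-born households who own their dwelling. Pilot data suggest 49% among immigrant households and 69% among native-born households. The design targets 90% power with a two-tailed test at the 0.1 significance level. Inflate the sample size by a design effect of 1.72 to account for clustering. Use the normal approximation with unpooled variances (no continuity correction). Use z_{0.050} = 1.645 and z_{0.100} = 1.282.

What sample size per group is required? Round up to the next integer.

n = 171 per group

n = (z_{α/2} + z_β)² · [p₁(1−p₁) + p₂(1−p₂)] / (p₁ − p₂)²
  = (1.645 + 1.282)² · (0.49·0.51 + 0.69·0.31) / (-0.20)²
  = (2.927)² · (0.2499 + 0.2139) / 0.0400
  = 8.5673 · 0.4638 / 0.0400
  = 99.34
Design effect: 1.72 × 99.34 = 170.86.
Round up → n = 171 per group.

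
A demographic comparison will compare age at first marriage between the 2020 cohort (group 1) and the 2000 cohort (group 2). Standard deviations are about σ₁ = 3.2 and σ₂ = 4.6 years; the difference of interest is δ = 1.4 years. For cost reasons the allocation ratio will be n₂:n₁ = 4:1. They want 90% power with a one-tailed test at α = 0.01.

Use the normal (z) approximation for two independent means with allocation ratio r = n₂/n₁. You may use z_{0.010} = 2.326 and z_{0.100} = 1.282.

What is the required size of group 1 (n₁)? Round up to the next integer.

n₁ = 104

n₁ = (z_α + z_β)² · (σ₁² + σ₂²/r) / δ²
   = (2.326 + 1.282)² · (3.2² + 4.6²/4) / 1.4²
   = 13.0177 · (10.24 + 5.29) / 1.96
   = 13.0177 · 15.53 / 1.96
   = 103.15
Round up → n₁ = 104; n₂ = r·n₁ = 4 × 104 = 416.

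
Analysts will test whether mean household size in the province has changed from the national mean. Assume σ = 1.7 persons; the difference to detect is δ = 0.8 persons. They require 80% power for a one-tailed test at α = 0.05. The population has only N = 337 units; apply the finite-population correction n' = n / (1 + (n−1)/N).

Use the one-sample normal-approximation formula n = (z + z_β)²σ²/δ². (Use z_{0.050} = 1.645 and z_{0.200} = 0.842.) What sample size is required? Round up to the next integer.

n = 26

n = (z_α + z_β)² · σ² / δ²
  = (1.645 + 0.842)² · 1.7² / 0.8²
  = 6.1852 · 2.89 / 0.64
  = 27.93
Finite-population correction (N = 337): 27.93 / (1 + (27.93 − 1)/337) = 25.86.
Round up → n = 26.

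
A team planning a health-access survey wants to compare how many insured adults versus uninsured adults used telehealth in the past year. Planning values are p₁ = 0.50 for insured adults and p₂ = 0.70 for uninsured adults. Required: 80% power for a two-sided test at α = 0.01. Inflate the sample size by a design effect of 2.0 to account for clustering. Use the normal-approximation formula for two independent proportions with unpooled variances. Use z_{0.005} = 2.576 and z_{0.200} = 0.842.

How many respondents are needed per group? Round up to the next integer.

n = 269 per group

n = (z_{α/2} + z_β)² · [p₁(1−p₁) + p₂(1−p₂)] / (p₁ − p₂)²
  = (2.576 + 0.842)² · (0.50·0.50 + 0.70·0.30) / (-0.20)²
  = (3.418)² · (0.2500 + 0.2100) / 0.0400
  = 11.6827 · 0.4600 / 0.0400
  = 134.35
Design effect: 2.0 × 134.35 = 268.70.
Round up → n = 269 per group.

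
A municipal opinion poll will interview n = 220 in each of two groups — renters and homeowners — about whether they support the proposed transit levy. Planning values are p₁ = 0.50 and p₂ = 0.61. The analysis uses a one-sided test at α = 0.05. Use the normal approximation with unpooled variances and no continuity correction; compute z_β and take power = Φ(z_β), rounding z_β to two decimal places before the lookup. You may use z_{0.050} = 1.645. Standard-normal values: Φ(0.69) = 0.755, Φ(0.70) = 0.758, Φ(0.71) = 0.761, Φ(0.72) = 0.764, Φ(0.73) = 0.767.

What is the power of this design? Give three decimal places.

Power ≈ 0.755

z_β = |p₁−p₂|·√(n/[p₁q₁+p₂q₂]) − z_α
    = 0.11 · √(220/0.4879) − 1.645
    = 0.11 · 21.2347 − 1.645
    = 2.3358 − 1.645 = 0.6908 → 0.69
Power = Φ(0.69) = 0.755.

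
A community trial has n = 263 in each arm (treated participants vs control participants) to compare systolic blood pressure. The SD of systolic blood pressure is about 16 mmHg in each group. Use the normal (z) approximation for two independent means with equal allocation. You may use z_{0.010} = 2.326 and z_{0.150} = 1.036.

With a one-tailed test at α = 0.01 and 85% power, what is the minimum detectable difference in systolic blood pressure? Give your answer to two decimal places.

Minimum detectable difference ≈ 4.69 mmHg

δ = (z_α + z_β) · √((σ₁²+σ₂²)/n)
  = (2.326 + 1.036) · √(512/263)
  = 3.362 · √1.9468
  = 3.362 · 1.3953
  = 4.6909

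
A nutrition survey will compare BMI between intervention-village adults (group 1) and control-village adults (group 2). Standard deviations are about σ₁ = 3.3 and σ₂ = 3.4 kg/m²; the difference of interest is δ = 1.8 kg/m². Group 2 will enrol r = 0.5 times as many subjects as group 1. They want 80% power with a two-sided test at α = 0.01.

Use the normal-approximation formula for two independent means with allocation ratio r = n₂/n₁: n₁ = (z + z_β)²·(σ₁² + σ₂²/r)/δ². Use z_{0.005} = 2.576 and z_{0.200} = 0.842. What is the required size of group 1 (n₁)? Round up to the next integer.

n₁ = (z_{α/2} + z_β)² · (σ₁² + σ₂²/r) / δ²
   = (2.576 + 0.842)² · (3.3² + 3.4²/0.5) / 1.8²
   = 11.6827 · (10.89 + 23.12) / 3.24
   = 11.6827 · 34.01 / 3.24
   = 122.63
Round up → n₁ = 123; n₂ = r·n₁ = 0.5 × 123 = 62.

n₁ = 123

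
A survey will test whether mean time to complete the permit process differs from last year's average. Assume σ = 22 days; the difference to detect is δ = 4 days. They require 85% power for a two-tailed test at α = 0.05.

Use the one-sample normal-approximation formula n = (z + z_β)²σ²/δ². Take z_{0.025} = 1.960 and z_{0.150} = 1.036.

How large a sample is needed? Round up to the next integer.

n = 272

n = (z_{α/2} + z_β)² · σ² / δ²
  = (1.960 + 1.036)² · 22² / 4²
  = 8.9760 · 484 / 16
  = 271.52
Round up → n = 272.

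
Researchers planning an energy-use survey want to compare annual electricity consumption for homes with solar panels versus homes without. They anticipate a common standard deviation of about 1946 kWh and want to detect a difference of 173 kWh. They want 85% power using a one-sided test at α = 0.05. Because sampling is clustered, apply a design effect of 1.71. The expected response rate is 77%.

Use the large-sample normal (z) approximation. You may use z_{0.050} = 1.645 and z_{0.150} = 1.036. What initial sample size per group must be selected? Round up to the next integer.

n = 4040 per group

n = (z_α + z_β)² · (σ₁² + σ₂²) / δ²
  = (1.645 + 1.036)² · (2·1946² = 7573832) / 173²
  = 7.1878 · 7573832 / 29929
  = 1818.93
Design effect: 1.71 × 1818.93 = 3110.38.
Adjust for 77% response: 3110.38 / 0.77 = 4039.45.
Round up → n = 4040 per group.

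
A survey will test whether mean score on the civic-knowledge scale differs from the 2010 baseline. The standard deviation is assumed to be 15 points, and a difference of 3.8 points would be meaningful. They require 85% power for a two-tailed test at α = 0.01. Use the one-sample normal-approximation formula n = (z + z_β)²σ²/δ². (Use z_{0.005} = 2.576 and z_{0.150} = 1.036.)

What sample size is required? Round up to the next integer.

n = 204

n = (z_{α/2} + z_β)² · σ² / δ²
  = (2.576 + 1.036)² · 15² / 3.8²
  = 13.0465 · 225 / 14.44
  = 203.29
Round up → n = 204.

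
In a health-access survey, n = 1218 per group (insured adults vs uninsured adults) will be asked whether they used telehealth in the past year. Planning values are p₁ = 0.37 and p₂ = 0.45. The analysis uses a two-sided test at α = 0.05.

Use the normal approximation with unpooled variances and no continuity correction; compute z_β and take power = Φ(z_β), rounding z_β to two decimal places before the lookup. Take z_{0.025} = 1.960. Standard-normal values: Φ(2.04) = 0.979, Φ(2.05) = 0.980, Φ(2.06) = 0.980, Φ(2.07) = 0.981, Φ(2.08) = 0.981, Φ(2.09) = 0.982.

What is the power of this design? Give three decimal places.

Power ≈ 0.981

z_β = |p₁−p₂|·√(n/[p₁q₁+p₂q₂]) − z_{α/2}
    = 0.08 · √(1218/0.4806) − 1.960
    = 0.08 · 50.3422 − 1.960
    = 4.0274 − 1.960 = 2.0674 → 2.07
Power = Φ(2.07) = 0.981.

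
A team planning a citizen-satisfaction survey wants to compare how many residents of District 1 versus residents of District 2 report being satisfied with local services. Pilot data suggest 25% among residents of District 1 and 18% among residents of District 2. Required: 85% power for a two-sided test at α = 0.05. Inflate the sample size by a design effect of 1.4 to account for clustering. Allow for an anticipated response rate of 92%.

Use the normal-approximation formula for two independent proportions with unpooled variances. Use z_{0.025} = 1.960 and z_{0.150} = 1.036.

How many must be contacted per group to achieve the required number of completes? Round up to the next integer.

n = (z_{α/2} + z_β)² · [p₁(1−p₁) + p₂(1−p₂)] / (p₁ − p₂)²
  = (1.960 + 1.036)² · (0.25·0.75 + 0.18·0.82) / (0.07)²
  = (2.996)² · (0.1875 + 0.1476) / 0.0049
  = 8.9760 · 0.3351 / 0.0049
  = 613.85
Design effect: 1.4 × 613.85 = 859.39.
Adjust for 92% response: 859.39 / 0.92 = 934.12.
Round up → n = 935 per group.

n = 935 per group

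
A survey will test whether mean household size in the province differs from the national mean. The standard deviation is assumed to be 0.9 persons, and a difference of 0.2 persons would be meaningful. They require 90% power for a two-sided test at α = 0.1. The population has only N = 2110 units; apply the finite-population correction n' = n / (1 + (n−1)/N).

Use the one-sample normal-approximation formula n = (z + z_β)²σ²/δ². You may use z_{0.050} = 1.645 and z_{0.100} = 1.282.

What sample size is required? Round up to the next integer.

n = 161

n = (z_{α/2} + z_β)² · σ² / δ²
  = (1.645 + 1.282)² · 0.9² / 0.2²
  = 8.5673 · 0.81 / 0.04
  = 173.49
Finite-population correction (N = 2110): 173.49 / (1 + (173.49 − 1)/2110) = 160.38.
Round up → n = 161.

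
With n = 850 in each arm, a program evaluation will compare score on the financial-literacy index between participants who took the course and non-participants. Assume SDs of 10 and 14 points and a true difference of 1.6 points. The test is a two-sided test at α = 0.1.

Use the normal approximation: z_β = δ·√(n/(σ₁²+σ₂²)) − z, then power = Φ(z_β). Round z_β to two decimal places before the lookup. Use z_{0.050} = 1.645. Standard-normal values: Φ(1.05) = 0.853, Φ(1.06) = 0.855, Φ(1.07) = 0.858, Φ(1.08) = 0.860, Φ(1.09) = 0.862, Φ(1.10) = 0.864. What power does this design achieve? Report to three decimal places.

z_β = δ·√(n/(σ₁²+σ₂²)) − z_{α/2}
    = 1.6 · √(850/296) − 1.645
    = 1.6 · 1.69459 − 1.645
    = 2.7113 − 1.645 = 1.0663 → 1.07
Power = Φ(1.07) = 0.858.

Power ≈ 0.858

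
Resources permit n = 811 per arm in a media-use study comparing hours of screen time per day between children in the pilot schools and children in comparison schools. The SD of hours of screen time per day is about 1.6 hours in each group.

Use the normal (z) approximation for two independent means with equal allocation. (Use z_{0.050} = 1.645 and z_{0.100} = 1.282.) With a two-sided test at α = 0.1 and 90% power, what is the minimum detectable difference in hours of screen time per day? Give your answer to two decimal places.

δ = (z_{α/2} + z_β) · √((σ₁²+σ₂²)/n)
  = (1.645 + 1.282) · √(5.12/811)
  = 2.927 · √0.00631
  = 2.927 · 0.0795
  = 0.2326

Minimum detectable difference ≈ 0.23 hours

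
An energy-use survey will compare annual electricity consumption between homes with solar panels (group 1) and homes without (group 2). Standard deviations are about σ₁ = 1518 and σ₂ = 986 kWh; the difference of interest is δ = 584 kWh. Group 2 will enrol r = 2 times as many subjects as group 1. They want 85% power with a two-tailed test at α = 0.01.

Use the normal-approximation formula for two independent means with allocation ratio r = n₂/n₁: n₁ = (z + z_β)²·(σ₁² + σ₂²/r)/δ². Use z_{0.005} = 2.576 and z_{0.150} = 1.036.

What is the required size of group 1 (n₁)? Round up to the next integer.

n₁ = 107

n₁ = (z_{α/2} + z_β)² · (σ₁² + σ₂²/r) / δ²
   = (2.576 + 1.036)² · (1518² + 986²/2) / 584²
   = 13.0465 · (2304324 + 486098) / 341056
   = 13.0465 · 2790422 / 341056
   = 106.74
Round up → n₁ = 107; n₂ = r·n₁ = 2 × 107 = 214.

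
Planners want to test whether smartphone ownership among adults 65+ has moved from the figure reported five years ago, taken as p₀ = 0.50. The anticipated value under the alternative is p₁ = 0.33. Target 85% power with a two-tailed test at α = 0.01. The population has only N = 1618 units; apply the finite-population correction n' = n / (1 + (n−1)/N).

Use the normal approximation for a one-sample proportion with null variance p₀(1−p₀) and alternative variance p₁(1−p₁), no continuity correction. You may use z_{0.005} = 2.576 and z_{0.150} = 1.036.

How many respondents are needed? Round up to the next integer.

n = 103

n = [z_{α/2}·√(p₀q₀) + z_β·√(p₁q₁)]² / (p₁ − p₀)²
  = [2.576·√(0.50·0.50) + 1.036·√(0.33·0.67)]² / (-0.17)²
  = [2.576·0.5000 + 1.036·0.4702]² / 0.0289
  = [1.7751]² / 0.0289
  = 109.04
Finite-population correction (N = 1618): 109.04 / (1 + (109.04 − 1)/1618) = 102.21.
Round up → n = 103.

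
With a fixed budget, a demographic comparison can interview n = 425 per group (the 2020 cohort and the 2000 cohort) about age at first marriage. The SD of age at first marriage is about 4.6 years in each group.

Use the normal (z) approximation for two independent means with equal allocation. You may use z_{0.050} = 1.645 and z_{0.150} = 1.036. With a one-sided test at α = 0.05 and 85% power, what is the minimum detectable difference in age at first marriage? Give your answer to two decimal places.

δ = (z_α + z_β) · √((σ₁²+σ₂²)/n)
  = (1.645 + 1.036) · √(42.32/425)
  = 2.681 · √0.09958
  = 2.681 · 0.3156
  = 0.8460

Minimum detectable difference ≈ 0.85 years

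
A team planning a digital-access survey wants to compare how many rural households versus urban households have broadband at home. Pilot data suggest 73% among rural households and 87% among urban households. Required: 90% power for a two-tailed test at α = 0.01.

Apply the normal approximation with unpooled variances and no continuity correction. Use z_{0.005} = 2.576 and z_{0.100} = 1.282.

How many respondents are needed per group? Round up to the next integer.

n = 236 per group

n = (z_{α/2} + z_β)² · [p₁(1−p₁) + p₂(1−p₂)] / (p₁ − p₂)²
  = (2.576 + 1.282)² · (0.73·0.27 + 0.87·0.13) / (-0.14)²
  = (3.858)² · (0.1971 + 0.1131) / 0.0196
  = 14.8842 · 0.3102 / 0.0196
  = 235.56
Round up → n = 236 per group.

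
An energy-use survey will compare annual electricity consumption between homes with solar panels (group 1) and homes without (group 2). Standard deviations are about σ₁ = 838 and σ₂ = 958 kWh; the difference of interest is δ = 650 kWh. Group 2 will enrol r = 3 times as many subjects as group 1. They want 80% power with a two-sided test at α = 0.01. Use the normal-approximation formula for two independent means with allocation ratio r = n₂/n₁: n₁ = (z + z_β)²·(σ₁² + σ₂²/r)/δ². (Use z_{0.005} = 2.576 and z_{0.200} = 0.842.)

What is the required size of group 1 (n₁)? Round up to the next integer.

n₁ = (z_{α/2} + z_β)² · (σ₁² + σ₂²/r) / δ²
   = (2.576 + 0.842)² · (838² + 958²/3) / 650²
   = 11.6827 · (702244 + 305921.3) / 422500
   = 11.6827 · 1008165.3 / 422500
   = 27.88
Round up → n₁ = 28; n₂ = r·n₁ = 3 × 28 = 84.

n₁ = 28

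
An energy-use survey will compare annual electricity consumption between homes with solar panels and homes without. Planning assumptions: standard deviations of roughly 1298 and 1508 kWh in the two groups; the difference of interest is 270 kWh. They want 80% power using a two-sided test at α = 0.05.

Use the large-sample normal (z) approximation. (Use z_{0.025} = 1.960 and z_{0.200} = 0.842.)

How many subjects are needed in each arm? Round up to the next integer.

n = 427 per group

n = (z_{α/2} + z_β)² · (σ₁² + σ₂²) / δ²
  = (1.960 + 0.842)² · (1298² + 1508² = 3958868) / 270²
  = 7.8512 · 3958868 / 72900
  = 426.36
Round up → n = 427 per group.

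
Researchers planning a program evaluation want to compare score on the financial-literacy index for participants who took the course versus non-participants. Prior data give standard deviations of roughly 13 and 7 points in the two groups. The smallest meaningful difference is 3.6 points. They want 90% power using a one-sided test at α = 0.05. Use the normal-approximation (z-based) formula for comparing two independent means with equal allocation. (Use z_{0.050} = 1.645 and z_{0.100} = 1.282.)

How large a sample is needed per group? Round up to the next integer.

n = 145 per group

n = (z_α + z_β)² · (σ₁² + σ₂²) / δ²
  = (1.645 + 1.282)² · (13² + 7² = 218) / 3.6²
  = 8.5673 · 218 / 12.96
  = 144.11
Round up → n = 145 per group.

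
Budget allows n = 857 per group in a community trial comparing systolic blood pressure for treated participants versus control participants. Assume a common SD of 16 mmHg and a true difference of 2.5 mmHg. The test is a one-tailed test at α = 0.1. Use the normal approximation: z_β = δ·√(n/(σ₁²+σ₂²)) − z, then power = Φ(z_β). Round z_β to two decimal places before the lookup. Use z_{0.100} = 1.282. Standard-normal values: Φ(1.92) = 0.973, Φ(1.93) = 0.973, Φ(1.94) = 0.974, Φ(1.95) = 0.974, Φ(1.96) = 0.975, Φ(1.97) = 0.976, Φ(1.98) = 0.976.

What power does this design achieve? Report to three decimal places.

z_β = δ·√(n/(σ₁²+σ₂²)) − z_α
    = 2.5 · √(857/512) − 1.282
    = 2.5 · 1.29377 − 1.282
    = 3.2344 − 1.282 = 1.9524 → 1.95
Power = Φ(1.95) = 0.974.

Power ≈ 0.974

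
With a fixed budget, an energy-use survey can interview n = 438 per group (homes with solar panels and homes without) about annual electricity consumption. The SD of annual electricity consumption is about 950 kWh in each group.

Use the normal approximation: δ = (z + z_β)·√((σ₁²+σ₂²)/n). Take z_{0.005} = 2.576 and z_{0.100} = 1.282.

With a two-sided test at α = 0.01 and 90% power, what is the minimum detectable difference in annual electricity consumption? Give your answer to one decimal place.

δ = (z_{α/2} + z_β) · √((σ₁²+σ₂²)/n)
  = (2.576 + 1.282) · √(1805000/438)
  = 3.858 · √4121.0
  = 3.858 · 64.1951
  = 247.6645

Minimum detectable difference ≈ 247.7 kWh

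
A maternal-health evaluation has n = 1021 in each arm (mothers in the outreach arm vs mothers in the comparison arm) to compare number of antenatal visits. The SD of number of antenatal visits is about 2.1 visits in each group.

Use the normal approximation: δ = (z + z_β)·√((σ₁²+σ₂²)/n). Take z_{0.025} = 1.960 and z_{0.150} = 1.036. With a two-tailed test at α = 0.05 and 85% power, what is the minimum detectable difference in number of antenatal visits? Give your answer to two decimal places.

Minimum detectable difference ≈ 0.28 visits

δ = (z_{α/2} + z_β) · √((σ₁²+σ₂²)/n)
  = (1.960 + 1.036) · √(8.82/1021)
  = 2.996 · √0.00864
  = 2.996 · 0.0929
  = 0.2785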